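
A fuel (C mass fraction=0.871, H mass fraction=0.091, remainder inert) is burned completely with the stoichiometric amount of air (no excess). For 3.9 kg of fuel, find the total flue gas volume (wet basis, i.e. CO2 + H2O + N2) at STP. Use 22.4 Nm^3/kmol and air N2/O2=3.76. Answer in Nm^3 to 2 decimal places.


Per kg fuel: CO2 = (C/12 kmol)*22.4 = (0.871/12)*22.4 = 1.62587 Nm^3
Per kg fuel: H2O = (H/2 kmol)*22.4 = (0.091/2)*22.4 = 1.01920 Nm^3
O2 needed per kg fuel = C/12 + H/4 = 0.871/12 + 0.091/4 = 0.09533333 kmol
Per kg fuel: N2 = O2*3.76*22.4 = 0.09533333*3.76*22.4 = 8.02935 Nm^3
Total per kg = 1.62587 + 1.01920 + 8.02935 = 10.67442 Nm^3
Total = 10.67442 * 3.9 = 41.63 Nm^3


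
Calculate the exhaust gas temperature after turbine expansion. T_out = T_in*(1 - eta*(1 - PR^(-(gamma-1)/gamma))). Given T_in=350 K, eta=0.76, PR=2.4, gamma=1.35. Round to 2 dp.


T_out = T_in * (1 - eta * (1 - PR^(-(gamma-1)/gamma)))
Exponent = -(1.35-1)/1.35 = -0.25925926
PR^exp = 2.4^(-0.25925926) = 0.79694200
Factor = 1 - 0.76*(1 - 0.79694200) = 0.84567592
T_out = 350 * 0.84567592 = 295.99 K


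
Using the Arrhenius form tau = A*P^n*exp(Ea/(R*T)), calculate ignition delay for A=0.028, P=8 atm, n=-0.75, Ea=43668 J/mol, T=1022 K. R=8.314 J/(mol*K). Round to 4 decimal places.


tau = A * P^n * exp(Ea/(R*T))
P^n = 8^(-0.75) = 0.21022410
Ea/(R*T) = 43668/(8.314*1022) = 5.139281
exp(Ea/(R*T)) = 170.593111
tau = 0.028 * 0.21022410 * 170.593111 = 1.0042 ms


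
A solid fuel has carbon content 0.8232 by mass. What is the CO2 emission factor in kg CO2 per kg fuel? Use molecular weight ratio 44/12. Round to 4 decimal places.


EF = C_frac * (M_CO2 / M_C)
EF = 0.8232 * (44/12)
EF = 0.8232 * 3.666667 = 3.0184 kg_CO2/kg_fuel


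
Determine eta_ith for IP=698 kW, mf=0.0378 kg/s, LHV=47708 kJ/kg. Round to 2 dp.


eta_ith = (IP / (mf * LHV)) * 100
Denominator = 0.0378 * 47708 = 1803.3624 kW
eta_ith = (698 / 1803.3624) * 100 = 38.71%


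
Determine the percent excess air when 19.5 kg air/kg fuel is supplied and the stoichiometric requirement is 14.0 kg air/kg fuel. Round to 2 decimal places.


Excess air = actual - stoichiometric = 19.5 - 14.0 = 5.50 kg/kg fuel
Excess air % = (excess / stoich) * 100 = (5.50 / 14.0) * 100 = 39.29%


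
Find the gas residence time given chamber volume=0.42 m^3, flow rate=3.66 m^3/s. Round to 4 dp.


tau = V / Q_flow
tau = 0.42 / 3.66 = 0.1148 s


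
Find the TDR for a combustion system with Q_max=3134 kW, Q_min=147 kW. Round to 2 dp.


TDR = Q_max / Q_min
TDR = 3134 / 147 = 21.32


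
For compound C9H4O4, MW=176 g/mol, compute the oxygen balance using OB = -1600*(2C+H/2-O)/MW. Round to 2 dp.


OB = -1600 * (2C + H/2 - O) / MW
Inner = 2*9 + 4/2 - 4 = 16.00
OB = -1600 * 16.00 / 176 = -145.45%


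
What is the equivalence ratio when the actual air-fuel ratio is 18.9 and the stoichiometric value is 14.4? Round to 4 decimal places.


phi = AFR_stoich / AFR_actual
phi = 14.4 / 18.9 = 0.7619


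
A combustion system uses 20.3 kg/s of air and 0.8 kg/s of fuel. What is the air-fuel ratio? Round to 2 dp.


AFR = m_air / m_fuel
AFR = 20.3 / 0.8 = 25.38


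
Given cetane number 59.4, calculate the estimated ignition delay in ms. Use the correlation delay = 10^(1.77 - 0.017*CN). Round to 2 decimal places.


delay = 10^(1.77 - 0.017*CN)
Exponent = 1.77 - 0.017*59.4 = 0.7602
delay = 10^0.7602 = 5.76 ms


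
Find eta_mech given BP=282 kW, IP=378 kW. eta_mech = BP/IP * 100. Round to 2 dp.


eta_mech = (BP / IP) * 100
Ratio = 282 / 378 = 0.7460
eta_mech = 0.7460 * 100 = 74.60%


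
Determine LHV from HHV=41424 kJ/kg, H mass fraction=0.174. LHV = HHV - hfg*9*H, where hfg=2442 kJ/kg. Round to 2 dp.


LHV = HHV - hfg * 9 * H
Water correction = 2442 * 9 * 0.174 = 3824.172 kJ/kg
LHV = 41424 - 3824.172 = 37599.83 kJ/kg


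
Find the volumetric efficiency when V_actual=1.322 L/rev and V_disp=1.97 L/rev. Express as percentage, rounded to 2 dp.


eta_v = (V_actual / V_disp) * 100
Ratio = 1.322 / 1.97 = 0.6711
eta_v = 0.6711 * 100 = 67.11%


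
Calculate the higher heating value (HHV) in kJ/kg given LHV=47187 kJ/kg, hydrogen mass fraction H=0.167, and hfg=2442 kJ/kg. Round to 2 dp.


HHV = LHV + hfg * 9 * H
Water addition = 2442 * 9 * 0.167 = 3670.326 kJ/kg
HHV = 47187 + 3670.326 = 50857.33 kJ/kg


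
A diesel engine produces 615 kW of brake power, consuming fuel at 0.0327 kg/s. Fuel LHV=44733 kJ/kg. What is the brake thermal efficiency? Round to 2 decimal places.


eta_BTE = (BP / (mf * LHV)) * 100
Denominator = 0.0327 * 44733 = 1462.7691 kW
eta_BTE = (615 / 1462.7691) * 100 = 42.04%


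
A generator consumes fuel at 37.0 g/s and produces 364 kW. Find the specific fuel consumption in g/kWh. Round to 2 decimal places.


SFC = (mf / BP) * 3600
Rate = 37.0 / 364 = 0.101648 g/(s*kW)
SFC = 0.101648 * 3600 = 365.93 g/kWh


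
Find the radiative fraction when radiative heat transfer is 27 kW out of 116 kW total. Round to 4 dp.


f_rad = Q_rad / Q_total
f_rad = 27 / 116 = 0.2328


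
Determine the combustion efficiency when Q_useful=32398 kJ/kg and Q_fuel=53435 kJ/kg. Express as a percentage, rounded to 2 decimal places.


Efficiency = (Q_useful / Q_fuel) * 100
Efficiency = (32398 / 53435) * 100
Efficiency = 0.6063 * 100 = 60.63%


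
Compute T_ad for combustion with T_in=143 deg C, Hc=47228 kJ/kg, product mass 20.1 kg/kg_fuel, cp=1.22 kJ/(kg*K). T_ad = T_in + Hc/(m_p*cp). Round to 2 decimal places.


T_ad = T_in + Hc / (m_p * cp)
Denominator = 20.1 * 1.22 = 24.5220
Temperature rise = 47228 / 24.5220 = 1925.94 K
T_ad = 143 + 1925.94 = 2068.94 deg C


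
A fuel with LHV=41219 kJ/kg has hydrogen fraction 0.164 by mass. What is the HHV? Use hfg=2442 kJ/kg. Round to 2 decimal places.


HHV = LHV + hfg * 9 * H
Water addition = 2442 * 9 * 0.164 = 3604.392 kJ/kg
HHV = 41219 + 3604.392 = 44823.39 kJ/kg


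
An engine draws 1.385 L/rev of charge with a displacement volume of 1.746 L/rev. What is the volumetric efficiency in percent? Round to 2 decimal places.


eta_v = (V_actual / V_disp) * 100
Ratio = 1.385 / 1.746 = 0.7932
eta_v = 0.7932 * 100 = 79.32%


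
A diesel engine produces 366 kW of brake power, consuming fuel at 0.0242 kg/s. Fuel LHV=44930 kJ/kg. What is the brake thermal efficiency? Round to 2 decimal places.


eta_BTE = (BP / (mf * LHV)) * 100
Denominator = 0.0242 * 44930 = 1087.3060 kW
eta_BTE = (366 / 1087.3060) * 100 = 33.66%


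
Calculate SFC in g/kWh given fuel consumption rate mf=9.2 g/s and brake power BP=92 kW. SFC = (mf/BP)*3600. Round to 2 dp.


SFC = (mf / BP) * 3600
Rate = 9.2 / 92 = 0.100000 g/(s*kW)
SFC = 0.100000 * 3600 = 360.00 g/kWh


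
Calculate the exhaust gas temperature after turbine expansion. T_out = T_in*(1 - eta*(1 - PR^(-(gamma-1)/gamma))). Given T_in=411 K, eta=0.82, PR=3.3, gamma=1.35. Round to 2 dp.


T_out = T_in * (1 - eta * (1 - PR^(-(gamma-1)/gamma)))
Exponent = -(1.35-1)/1.35 = -0.25925926
PR^exp = 3.3^(-0.25925926) = 0.73378775
Factor = 1 - 0.82*(1 - 0.73378775) = 0.78170596
T_out = 411 * 0.78170596 = 321.28 K


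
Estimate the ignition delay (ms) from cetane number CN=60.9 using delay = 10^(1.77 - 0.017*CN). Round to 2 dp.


delay = 10^(1.77 - 0.017*CN)
Exponent = 1.77 - 0.017*60.9 = 0.7347
delay = 10^0.7347 = 5.43 ms


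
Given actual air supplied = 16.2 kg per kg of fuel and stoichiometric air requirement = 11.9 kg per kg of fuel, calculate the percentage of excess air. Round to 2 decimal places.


Excess air = actual - stoichiometric = 16.2 - 11.9 = 4.30 kg/kg fuel
Excess air % = (excess / stoich) * 100 = (4.30 / 11.9) * 100 = 36.13%


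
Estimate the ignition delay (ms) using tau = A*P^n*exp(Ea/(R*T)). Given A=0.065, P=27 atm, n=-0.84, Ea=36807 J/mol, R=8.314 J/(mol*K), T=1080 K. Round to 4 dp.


tau = A * P^n * exp(Ea/(R*T))
P^n = 27^(-0.84) = 0.06275588
Ea/(R*T) = 36807/(8.314*1080) = 4.099177
exp(Ea/(R*T)) = 60.290633
tau = 0.065 * 0.06275588 * 60.290633 = 0.2459 ms


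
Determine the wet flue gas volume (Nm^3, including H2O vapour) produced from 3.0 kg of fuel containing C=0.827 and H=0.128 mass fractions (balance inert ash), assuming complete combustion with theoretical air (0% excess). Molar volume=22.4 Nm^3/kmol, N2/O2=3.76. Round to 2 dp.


Per kg fuel: CO2 = (C/12 kmol)*22.4 = (0.827/12)*22.4 = 1.54373 Nm^3
Per kg fuel: H2O = (H/2 kmol)*22.4 = (0.128/2)*22.4 = 1.43360 Nm^3
O2 needed per kg fuel = C/12 + H/4 = 0.827/12 + 0.128/4 = 0.10091667 kmol
Per kg fuel: N2 = O2*3.76*22.4 = 0.10091667*3.76*22.4 = 8.49961 Nm^3
Total per kg = 1.54373 + 1.43360 + 8.49961 = 11.47694 Nm^3
Total = 11.47694 * 3.0 = 34.43 Nm^3


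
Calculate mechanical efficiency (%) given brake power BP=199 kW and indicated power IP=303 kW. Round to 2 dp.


eta_mech = (BP / IP) * 100
Ratio = 199 / 303 = 0.6568
eta_mech = 0.6568 * 100 = 65.68%


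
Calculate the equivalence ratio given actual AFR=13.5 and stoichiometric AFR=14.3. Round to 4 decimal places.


phi = AFR_stoich / AFR_actual
phi = 14.3 / 13.5 = 1.0593


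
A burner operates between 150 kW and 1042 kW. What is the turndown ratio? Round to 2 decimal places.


TDR = Q_max / Q_min
TDR = 1042 / 150 = 6.95


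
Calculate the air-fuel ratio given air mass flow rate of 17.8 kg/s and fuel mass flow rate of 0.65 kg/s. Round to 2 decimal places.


AFR = m_air / m_fuel
AFR = 17.8 / 0.65 = 27.38


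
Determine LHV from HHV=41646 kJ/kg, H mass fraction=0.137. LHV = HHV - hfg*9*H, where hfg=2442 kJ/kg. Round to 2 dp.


LHV = HHV - hfg * 9 * H
Water correction = 2442 * 9 * 0.137 = 3010.986 kJ/kg
LHV = 41646 - 3010.986 = 38635.01 kJ/kg


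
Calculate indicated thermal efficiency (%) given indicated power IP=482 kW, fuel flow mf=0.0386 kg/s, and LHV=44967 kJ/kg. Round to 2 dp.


eta_ith = (IP / (mf * LHV)) * 100
Denominator = 0.0386 * 44967 = 1735.7262 kW
eta_ith = (482 / 1735.7262) * 100 = 27.77%


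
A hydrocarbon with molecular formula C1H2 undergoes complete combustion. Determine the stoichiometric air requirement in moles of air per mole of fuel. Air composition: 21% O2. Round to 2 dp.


Balanced combustion: C1H2 + 1.5 O2 -> 1 CO2 + 1 H2O
O2 needed = C + H/4 = 1 + 2/4 = 1.50 moles
Air moles = O2 / 0.21 = 1.50 / 0.21 = 7.14 moles air


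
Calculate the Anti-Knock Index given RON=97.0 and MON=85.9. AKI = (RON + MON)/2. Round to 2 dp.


AKI = (RON + MON) / 2
AKI = (97.0 + 85.9) / 2
AKI = 182.9 / 2 = 91.45


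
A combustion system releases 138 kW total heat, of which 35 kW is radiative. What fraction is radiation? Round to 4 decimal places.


f_rad = Q_rad / Q_total
f_rad = 35 / 138 = 0.2536


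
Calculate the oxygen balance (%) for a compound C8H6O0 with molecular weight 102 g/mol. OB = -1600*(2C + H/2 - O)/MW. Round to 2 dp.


OB = -1600 * (2C + H/2 - O) / MW
Inner = 2*8 + 6/2 - 0 = 19.00
OB = -1600 * 19.00 / 102 = -298.04%


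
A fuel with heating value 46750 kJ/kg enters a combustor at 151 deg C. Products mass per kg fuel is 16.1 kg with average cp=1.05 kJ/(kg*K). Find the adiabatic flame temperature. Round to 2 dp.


T_ad = T_in + Hc / (m_p * cp)
Denominator = 16.1 * 1.05 = 16.9050
Temperature rise = 46750 / 16.9050 = 2765.45 K
T_ad = 151 + 2765.45 = 2916.45 deg C


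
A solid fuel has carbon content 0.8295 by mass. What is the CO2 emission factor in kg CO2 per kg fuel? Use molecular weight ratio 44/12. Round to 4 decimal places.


EF = C_frac * (M_CO2 / M_C)
EF = 0.8295 * (44/12)
EF = 0.8295 * 3.666667 = 3.0415 kg_CO2/kg_fuel


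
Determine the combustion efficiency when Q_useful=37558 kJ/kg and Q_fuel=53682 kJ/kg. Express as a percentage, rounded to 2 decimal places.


Efficiency = (Q_useful / Q_fuel) * 100
Efficiency = (37558 / 53682) * 100
Efficiency = 0.6996 * 100 = 69.96%


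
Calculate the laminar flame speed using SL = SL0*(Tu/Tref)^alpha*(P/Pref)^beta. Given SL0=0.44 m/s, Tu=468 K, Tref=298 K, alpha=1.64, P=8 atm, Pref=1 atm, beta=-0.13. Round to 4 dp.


SL = SL0 * (Tu/Tref)^alpha * (P/Pref)^beta
T ratio = 468/298 = 1.57046980
(T ratio)^alpha = 1.57046980^1.64 = 2.096469
(P/Pref)^beta = 8^(-0.13) = 0.763130
SL = 0.44 * 2.096469 * 0.763130 = 0.7039 m/s


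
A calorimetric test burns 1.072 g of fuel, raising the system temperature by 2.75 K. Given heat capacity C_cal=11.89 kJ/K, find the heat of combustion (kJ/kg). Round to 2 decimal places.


Hc = C_cal * delta_T / m_fuel
Q_released = 11.89 * 2.75 = 32.6975 kJ
m_fuel = 1.072 g = 1.072/1000 kg = 0.001072 kg
Hc = 32.6975 / 0.001072 = 30501.40 kJ/kg


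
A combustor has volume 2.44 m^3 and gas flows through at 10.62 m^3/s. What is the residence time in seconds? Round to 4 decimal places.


tau = V / Q_flow
tau = 2.44 / 10.62 = 0.2298 s


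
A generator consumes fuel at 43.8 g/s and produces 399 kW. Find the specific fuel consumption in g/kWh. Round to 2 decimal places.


SFC = (mf / BP) * 3600
Rate = 43.8 / 399 = 0.109774 g/(s*kW)
SFC = 0.109774 * 3600 = 395.19 g/kWh


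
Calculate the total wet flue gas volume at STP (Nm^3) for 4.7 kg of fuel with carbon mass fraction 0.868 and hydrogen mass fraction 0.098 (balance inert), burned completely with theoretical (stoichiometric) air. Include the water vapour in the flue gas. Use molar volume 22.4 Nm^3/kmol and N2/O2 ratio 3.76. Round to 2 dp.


Per kg fuel: CO2 = (C/12 kmol)*22.4 = (0.868/12)*22.4 = 1.62027 Nm^3
Per kg fuel: H2O = (H/2 kmol)*22.4 = (0.098/2)*22.4 = 1.09760 Nm^3
O2 needed per kg fuel = C/12 + H/4 = 0.868/12 + 0.098/4 = 0.09683333 kmol
Per kg fuel: N2 = O2*3.76*22.4 = 0.09683333*3.76*22.4 = 8.15569 Nm^3
Total per kg = 1.62027 + 1.09760 + 8.15569 = 10.87356 Nm^3
Total = 10.87356 * 4.7 = 51.11 Nm^3


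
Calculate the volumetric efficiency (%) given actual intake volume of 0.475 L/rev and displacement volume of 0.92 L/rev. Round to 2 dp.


eta_v = (V_actual / V_disp) * 100
Ratio = 0.475 / 0.92 = 0.5163
eta_v = 0.5163 * 100 = 51.63%


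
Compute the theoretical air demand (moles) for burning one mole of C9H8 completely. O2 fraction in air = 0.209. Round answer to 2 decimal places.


Balanced combustion: C9H8 + 11 O2 -> 9 CO2 + 4 H2O
O2 needed = C + H/4 = 9 + 8/4 = 11.00 moles
Air moles = O2 / 0.209 = 11.00 / 0.209 = 52.63 moles air


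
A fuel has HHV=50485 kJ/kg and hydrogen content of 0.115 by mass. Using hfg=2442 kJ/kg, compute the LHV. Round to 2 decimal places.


LHV = HHV - hfg * 9 * H
Water correction = 2442 * 9 * 0.115 = 2527.470 kJ/kg
LHV = 50485 - 2527.470 = 47957.53 kJ/kg


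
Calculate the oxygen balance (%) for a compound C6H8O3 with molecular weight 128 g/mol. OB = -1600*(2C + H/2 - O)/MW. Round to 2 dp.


OB = -1600 * (2C + H/2 - O) / MW
Inner = 2*6 + 8/2 - 3 = 13.00
OB = -1600 * 13.00 / 128 = -162.50%


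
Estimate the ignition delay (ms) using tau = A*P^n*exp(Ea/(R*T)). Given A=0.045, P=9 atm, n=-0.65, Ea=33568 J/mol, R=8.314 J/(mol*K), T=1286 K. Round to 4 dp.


tau = A * P^n * exp(Ea/(R*T))
P^n = 9^(-0.65) = 0.23974103
Ea/(R*T) = 33568/(8.314*1286) = 3.139601
exp(Ea/(R*T)) = 23.094653
tau = 0.045 * 0.23974103 * 23.094653 = 0.2492 ms


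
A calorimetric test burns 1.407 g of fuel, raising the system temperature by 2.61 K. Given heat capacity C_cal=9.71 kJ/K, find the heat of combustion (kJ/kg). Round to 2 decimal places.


Hc = C_cal * delta_T / m_fuel
Q_released = 9.71 * 2.61 = 25.3431 kJ
m_fuel = 1.407 g = 1.407/1000 kg = 0.001407 kg
Hc = 25.3431 / 0.001407 = 18012.15 kJ/kg


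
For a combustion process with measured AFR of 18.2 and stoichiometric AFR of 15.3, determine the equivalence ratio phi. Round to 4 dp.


phi = AFR_stoich / AFR_actual
phi = 15.3 / 18.2 = 0.8407


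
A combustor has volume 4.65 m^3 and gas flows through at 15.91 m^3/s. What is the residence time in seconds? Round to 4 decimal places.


tau = V / Q_flow
tau = 4.65 / 15.91 = 0.2923 s


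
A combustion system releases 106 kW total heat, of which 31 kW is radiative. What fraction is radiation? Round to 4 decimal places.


f_rad = Q_rad / Q_total
f_rad = 31 / 106 = 0.2925


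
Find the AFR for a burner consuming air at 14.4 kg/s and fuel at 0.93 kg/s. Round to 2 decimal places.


AFR = m_air / m_fuel
AFR = 14.4 / 0.93 = 15.48


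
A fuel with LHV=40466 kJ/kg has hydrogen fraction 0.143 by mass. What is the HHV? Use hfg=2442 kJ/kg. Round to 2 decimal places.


HHV = LHV + hfg * 9 * H
Water addition = 2442 * 9 * 0.143 = 3142.854 kJ/kg
HHV = 40466 + 3142.854 = 43608.85 kJ/kg


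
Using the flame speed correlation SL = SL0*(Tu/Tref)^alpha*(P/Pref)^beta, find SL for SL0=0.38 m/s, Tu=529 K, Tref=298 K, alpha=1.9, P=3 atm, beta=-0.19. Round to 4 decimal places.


SL = SL0 * (Tu/Tref)^alpha * (P/Pref)^beta
T ratio = 529/298 = 1.77516779
(T ratio)^alpha = 1.77516779^1.9 = 2.975465
(P/Pref)^beta = 3^(-0.19) = 0.811609
SL = 0.38 * 2.975465 * 0.811609 = 0.9177 m/s


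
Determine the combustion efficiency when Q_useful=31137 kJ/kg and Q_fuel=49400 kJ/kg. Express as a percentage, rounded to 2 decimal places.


Efficiency = (Q_useful / Q_fuel) * 100
Efficiency = (31137 / 49400) * 100
Efficiency = 0.6303 * 100 = 63.03%


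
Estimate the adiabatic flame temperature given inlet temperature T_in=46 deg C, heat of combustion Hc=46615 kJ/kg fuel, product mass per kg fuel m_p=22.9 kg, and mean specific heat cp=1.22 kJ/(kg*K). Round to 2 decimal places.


T_ad = T_in + Hc / (m_p * cp)
Denominator = 22.9 * 1.22 = 27.9380
Temperature rise = 46615 / 27.9380 = 1668.52 K
T_ad = 46 + 1668.52 = 1714.52 deg C


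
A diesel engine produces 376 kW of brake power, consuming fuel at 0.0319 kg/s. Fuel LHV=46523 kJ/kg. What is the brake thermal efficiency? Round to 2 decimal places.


eta_BTE = (BP / (mf * LHV)) * 100
Denominator = 0.0319 * 46523 = 1484.0837 kW
eta_BTE = (376 / 1484.0837) * 100 = 25.34%


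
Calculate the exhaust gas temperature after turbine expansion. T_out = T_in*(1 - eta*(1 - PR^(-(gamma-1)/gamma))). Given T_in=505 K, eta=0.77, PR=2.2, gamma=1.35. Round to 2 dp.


T_out = T_in * (1 - eta * (1 - PR^(-(gamma-1)/gamma)))
Exponent = -(1.35-1)/1.35 = -0.25925926
PR^exp = 2.2^(-0.25925926) = 0.81512413
Factor = 1 - 0.77*(1 - 0.81512413) = 0.85764558
T_out = 505 * 0.85764558 = 433.11 K


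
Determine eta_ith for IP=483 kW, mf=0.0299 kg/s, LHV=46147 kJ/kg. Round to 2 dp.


eta_ith = (IP / (mf * LHV)) * 100
Denominator = 0.0299 * 46147 = 1379.7953 kW
eta_ith = (483 / 1379.7953) * 100 = 35.01%


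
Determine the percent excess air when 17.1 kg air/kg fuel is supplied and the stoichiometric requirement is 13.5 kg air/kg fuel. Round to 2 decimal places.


Excess air = actual - stoichiometric = 17.1 - 13.5 = 3.60 kg/kg fuel
Excess air % = (excess / stoich) * 100 = (3.60 / 13.5) * 100 = 26.67%


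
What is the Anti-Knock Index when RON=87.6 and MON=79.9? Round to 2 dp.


AKI = (RON + MON) / 2
AKI = (87.6 + 79.9) / 2
AKI = 167.5 / 2 = 83.75


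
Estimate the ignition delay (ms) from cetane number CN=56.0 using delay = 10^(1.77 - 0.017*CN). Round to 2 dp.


delay = 10^(1.77 - 0.017*CN)
Exponent = 1.77 - 0.017*56.0 = 0.8180
delay = 10^0.8180 = 6.58 ms


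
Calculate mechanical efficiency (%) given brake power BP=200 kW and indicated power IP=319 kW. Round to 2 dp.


eta_mech = (BP / IP) * 100
Ratio = 200 / 319 = 0.6270
eta_mech = 0.6270 * 100 = 62.70%


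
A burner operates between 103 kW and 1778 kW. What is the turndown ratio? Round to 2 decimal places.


TDR = Q_max / Q_min
TDR = 1778 / 103 = 17.26


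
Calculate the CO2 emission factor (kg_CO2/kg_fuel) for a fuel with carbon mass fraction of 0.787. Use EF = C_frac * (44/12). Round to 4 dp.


EF = C_frac * (M_CO2 / M_C)
EF = 0.787 * (44/12)
EF = 0.787 * 3.666667 = 2.8857 kg_CO2/kg_fuel


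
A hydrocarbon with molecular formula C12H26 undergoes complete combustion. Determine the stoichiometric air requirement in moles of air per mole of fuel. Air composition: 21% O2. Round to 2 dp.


Balanced combustion: C12H26 + 18.5 O2 -> 12 CO2 + 13 H2O
O2 needed = C + H/4 = 12 + 26/4 = 18.50 moles
Air moles = O2 / 0.21 = 18.50 / 0.21 = 88.10 moles air


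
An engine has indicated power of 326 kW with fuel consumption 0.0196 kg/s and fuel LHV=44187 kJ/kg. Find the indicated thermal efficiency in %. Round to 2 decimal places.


eta_ith = (IP / (mf * LHV)) * 100
Denominator = 0.0196 * 44187 = 866.0652 kW
eta_ith = (326 / 866.0652) * 100 = 37.64%


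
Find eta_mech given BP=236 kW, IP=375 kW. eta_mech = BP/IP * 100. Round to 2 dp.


eta_mech = (BP / IP) * 100
Ratio = 236 / 375 = 0.6293
eta_mech = 0.6293 * 100 = 62.93%


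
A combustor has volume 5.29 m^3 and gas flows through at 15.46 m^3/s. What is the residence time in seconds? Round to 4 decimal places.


tau = V / Q_flow
tau = 5.29 / 15.46 = 0.3422 s


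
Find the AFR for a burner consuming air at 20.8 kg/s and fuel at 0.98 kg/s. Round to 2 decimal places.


AFR = m_air / m_fuel
AFR = 20.8 / 0.98 = 21.22


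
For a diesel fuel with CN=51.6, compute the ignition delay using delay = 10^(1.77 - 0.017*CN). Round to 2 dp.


delay = 10^(1.77 - 0.017*CN)
Exponent = 1.77 - 0.017*51.6 = 0.8928
delay = 10^0.8928 = 7.81 ms


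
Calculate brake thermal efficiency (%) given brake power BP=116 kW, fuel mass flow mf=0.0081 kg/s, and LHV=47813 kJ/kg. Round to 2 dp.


eta_BTE = (BP / (mf * LHV)) * 100
Denominator = 0.0081 * 47813 = 387.2853 kW
eta_BTE = (116 / 387.2853) * 100 = 29.95%


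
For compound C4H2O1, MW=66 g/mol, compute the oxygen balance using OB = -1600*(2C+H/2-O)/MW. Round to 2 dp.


OB = -1600 * (2C + H/2 - O) / MW
Inner = 2*4 + 2/2 - 1 = 8.00
OB = -1600 * 8.00 / 66 = -193.94%


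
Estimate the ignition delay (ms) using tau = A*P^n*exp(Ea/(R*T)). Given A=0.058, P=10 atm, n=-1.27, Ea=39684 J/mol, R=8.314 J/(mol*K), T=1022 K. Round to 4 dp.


tau = A * P^n * exp(Ea/(R*T))
P^n = 10^(-1.27) = 0.05370318
Ea/(R*T) = 39684/(8.314*1022) = 4.670405
exp(Ea/(R*T)) = 106.740944
tau = 0.058 * 0.05370318 * 106.740944 = 0.3325 ms


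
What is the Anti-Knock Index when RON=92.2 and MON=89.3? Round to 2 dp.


AKI = (RON + MON) / 2
AKI = (92.2 + 89.3) / 2
AKI = 181.5 / 2 = 90.75


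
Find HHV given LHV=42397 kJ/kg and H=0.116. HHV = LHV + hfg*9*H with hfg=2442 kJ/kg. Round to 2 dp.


HHV = LHV + hfg * 9 * H
Water addition = 2442 * 9 * 0.116 = 2549.448 kJ/kg
HHV = 42397 + 2549.448 = 44946.45 kJ/kg


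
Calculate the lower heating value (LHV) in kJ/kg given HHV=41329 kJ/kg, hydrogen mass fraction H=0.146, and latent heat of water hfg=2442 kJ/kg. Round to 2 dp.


LHV = HHV - hfg * 9 * H
Water correction = 2442 * 9 * 0.146 = 3208.788 kJ/kg
LHV = 41329 - 3208.788 = 38120.21 kJ/kg


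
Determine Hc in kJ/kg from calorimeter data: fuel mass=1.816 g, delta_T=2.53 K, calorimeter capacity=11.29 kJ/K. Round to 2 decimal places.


Hc = C_cal * delta_T / m_fuel
Q_released = 11.29 * 2.53 = 28.5637 kJ
m_fuel = 1.816 g = 1.816/1000 kg = 0.001816 kg
Hc = 28.5637 / 0.001816 = 15728.91 kJ/kg


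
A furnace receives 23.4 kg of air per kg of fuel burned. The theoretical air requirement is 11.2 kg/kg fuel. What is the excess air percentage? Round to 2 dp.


Excess air = actual - stoichiometric = 23.4 - 11.2 = 12.20 kg/kg fuel
Excess air % = (excess / stoich) * 100 = (12.20 / 11.2) * 100 = 108.93%


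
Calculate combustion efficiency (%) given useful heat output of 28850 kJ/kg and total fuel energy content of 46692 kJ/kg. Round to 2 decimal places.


Efficiency = (Q_useful / Q_fuel) * 100
Efficiency = (28850 / 46692) * 100
Efficiency = 0.6179 * 100 = 61.79%


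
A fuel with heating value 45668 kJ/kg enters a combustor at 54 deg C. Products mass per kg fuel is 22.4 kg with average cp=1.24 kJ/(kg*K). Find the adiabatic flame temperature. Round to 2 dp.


T_ad = T_in + Hc / (m_p * cp)
Denominator = 22.4 * 1.24 = 27.7760
Temperature rise = 45668 / 27.7760 = 1644.15 K
T_ad = 54 + 1644.15 = 1698.15 deg C


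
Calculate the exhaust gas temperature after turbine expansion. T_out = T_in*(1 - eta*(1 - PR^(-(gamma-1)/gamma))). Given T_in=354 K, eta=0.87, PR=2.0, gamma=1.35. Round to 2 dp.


T_out = T_in * (1 - eta * (1 - PR^(-(gamma-1)/gamma)))
Exponent = -(1.35-1)/1.35 = -0.25925926
PR^exp = 2.0^(-0.25925926) = 0.83551680
Factor = 1 - 0.87*(1 - 0.83551680) = 0.85689962
T_out = 354 * 0.85689962 = 303.34 K


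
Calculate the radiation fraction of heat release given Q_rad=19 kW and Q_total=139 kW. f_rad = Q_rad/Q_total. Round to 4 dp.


f_rad = Q_rad / Q_total
f_rad = 19 / 139 = 0.1367


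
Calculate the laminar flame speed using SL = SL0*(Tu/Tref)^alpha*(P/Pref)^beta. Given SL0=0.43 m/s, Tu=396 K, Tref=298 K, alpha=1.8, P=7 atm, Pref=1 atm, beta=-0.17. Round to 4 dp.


SL = SL0 * (Tu/Tref)^alpha * (P/Pref)^beta
T ratio = 396/298 = 1.32885906
(T ratio)^alpha = 1.32885906^1.8 = 1.668254
(P/Pref)^beta = 7^(-0.17) = 0.718345
SL = 0.43 * 1.668254 * 0.718345 = 0.5153 m/s


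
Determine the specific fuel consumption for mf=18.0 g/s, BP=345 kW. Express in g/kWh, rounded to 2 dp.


SFC = (mf / BP) * 3600
Rate = 18.0 / 345 = 0.052174 g/(s*kW)
SFC = 0.052174 * 3600 = 187.83 g/kWh


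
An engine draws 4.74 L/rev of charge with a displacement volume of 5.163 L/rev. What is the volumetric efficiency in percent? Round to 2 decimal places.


eta_v = (V_actual / V_disp) * 100
Ratio = 4.74 / 5.163 = 0.9181
eta_v = 0.9181 * 100 = 91.81%


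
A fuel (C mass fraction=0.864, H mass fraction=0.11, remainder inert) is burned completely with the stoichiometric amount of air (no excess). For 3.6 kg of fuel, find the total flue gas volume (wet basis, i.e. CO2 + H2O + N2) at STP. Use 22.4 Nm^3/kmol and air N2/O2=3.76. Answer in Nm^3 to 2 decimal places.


Per kg fuel: CO2 = (C/12 kmol)*22.4 = (0.864/12)*22.4 = 1.61280 Nm^3
Per kg fuel: H2O = (H/2 kmol)*22.4 = (0.11/2)*22.4 = 1.23200 Nm^3
O2 needed per kg fuel = C/12 + H/4 = 0.864/12 + 0.11/4 = 0.09950000 kmol
Per kg fuel: N2 = O2*3.76*22.4 = 0.09950000*3.76*22.4 = 8.38029 Nm^3
Total per kg = 1.61280 + 1.23200 + 8.38029 = 11.22509 Nm^3
Total = 11.22509 * 3.6 = 40.41 Nm^3


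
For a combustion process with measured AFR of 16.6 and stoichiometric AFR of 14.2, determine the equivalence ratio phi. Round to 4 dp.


phi = AFR_stoich / AFR_actual
phi = 14.2 / 16.6 = 0.8554


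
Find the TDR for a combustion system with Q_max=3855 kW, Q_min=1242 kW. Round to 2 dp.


TDR = Q_max / Q_min
TDR = 3855 / 1242 = 3.10


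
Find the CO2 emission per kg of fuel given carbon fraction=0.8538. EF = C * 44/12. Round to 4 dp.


EF = C_frac * (M_CO2 / M_C)
EF = 0.8538 * (44/12)
EF = 0.8538 * 3.666667 = 3.1306 kg_CO2/kg_fuel


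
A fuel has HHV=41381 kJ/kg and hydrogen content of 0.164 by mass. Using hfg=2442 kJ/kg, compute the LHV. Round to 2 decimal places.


LHV = HHV - hfg * 9 * H
Water correction = 2442 * 9 * 0.164 = 3604.392 kJ/kg
LHV = 41381 - 3604.392 = 37776.61 kJ/kg


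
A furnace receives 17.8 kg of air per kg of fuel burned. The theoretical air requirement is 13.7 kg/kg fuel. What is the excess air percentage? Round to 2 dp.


Excess air = actual - stoichiometric = 17.8 - 13.7 = 4.10 kg/kg fuel
Excess air % = (excess / stoich) * 100 = (4.10 / 13.7) * 100 = 29.93%


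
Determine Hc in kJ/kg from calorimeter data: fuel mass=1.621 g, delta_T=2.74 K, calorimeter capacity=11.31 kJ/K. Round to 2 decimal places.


Hc = C_cal * delta_T / m_fuel
Q_released = 11.31 * 2.74 = 30.9894 kJ
m_fuel = 1.621 g = 1.621/1000 kg = 0.001621 kg
Hc = 30.9894 / 0.001621 = 19117.46 kJ/kg


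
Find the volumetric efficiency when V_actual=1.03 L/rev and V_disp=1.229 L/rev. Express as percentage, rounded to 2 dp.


eta_v = (V_actual / V_disp) * 100
Ratio = 1.03 / 1.229 = 0.8381
eta_v = 0.8381 * 100 = 83.81%


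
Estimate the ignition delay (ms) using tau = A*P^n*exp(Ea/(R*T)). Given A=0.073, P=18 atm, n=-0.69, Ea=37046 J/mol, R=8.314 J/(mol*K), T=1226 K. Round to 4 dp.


tau = A * P^n * exp(Ea/(R*T))
P^n = 18^(-0.69) = 0.13610121
Ea/(R*T) = 37046/(8.314*1226) = 3.634468
exp(Ea/(R*T)) = 37.881689
tau = 0.073 * 0.13610121 * 37.881689 = 0.3764 ms


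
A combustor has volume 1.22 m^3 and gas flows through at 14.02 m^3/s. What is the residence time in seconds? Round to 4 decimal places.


tau = V / Q_flow
tau = 1.22 / 14.02 = 0.0870 s


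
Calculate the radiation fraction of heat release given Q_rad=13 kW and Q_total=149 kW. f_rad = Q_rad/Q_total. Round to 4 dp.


f_rad = Q_rad / Q_total
f_rad = 13 / 149 = 0.0872


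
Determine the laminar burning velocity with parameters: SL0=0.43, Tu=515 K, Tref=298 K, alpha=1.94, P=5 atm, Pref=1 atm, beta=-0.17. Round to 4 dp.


SL = SL0 * (Tu/Tref)^alpha * (P/Pref)^beta
T ratio = 515/298 = 1.72818792
(T ratio)^alpha = 1.72818792^1.94 = 2.890191
(P/Pref)^beta = 5^(-0.17) = 0.760633
SL = 0.43 * 2.890191 * 0.760633 = 0.9453 m/s


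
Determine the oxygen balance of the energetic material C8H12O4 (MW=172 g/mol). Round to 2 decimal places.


OB = -1600 * (2C + H/2 - O) / MW
Inner = 2*8 + 12/2 - 4 = 18.00
OB = -1600 * 18.00 / 172 = -167.44%


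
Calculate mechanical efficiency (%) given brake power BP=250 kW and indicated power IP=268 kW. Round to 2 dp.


eta_mech = (BP / IP) * 100
Ratio = 250 / 268 = 0.9328
eta_mech = 0.9328 * 100 = 93.28%


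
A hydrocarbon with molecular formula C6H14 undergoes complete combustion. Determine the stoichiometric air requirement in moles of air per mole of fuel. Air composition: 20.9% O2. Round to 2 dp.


Balanced combustion: C6H14 + 9.5 O2 -> 6 CO2 + 7 H2O
O2 needed = C + H/4 = 6 + 14/4 = 9.50 moles
Air moles = O2 / 0.209 = 9.50 / 0.209 = 45.45 moles air


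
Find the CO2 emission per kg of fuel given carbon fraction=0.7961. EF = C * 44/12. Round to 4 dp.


EF = C_frac * (M_CO2 / M_C)
EF = 0.7961 * (44/12)
EF = 0.7961 * 3.666667 = 2.9190 kg_CO2/kg_fuel


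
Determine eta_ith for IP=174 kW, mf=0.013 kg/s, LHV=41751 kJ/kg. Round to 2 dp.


eta_ith = (IP / (mf * LHV)) * 100
Denominator = 0.013 * 41751 = 542.7630 kW
eta_ith = (174 / 542.7630) * 100 = 32.06%


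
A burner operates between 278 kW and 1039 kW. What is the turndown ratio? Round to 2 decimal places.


TDR = Q_max / Q_min
TDR = 1039 / 278 = 3.74


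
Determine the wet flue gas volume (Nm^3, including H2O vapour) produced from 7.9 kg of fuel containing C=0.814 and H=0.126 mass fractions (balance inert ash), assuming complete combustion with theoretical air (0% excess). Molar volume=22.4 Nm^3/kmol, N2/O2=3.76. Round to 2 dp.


Per kg fuel: CO2 = (C/12 kmol)*22.4 = (0.814/12)*22.4 = 1.51947 Nm^3
Per kg fuel: H2O = (H/2 kmol)*22.4 = (0.126/2)*22.4 = 1.41120 Nm^3
O2 needed per kg fuel = C/12 + H/4 = 0.814/12 + 0.126/4 = 0.09933333 kmol
Per kg fuel: N2 = O2*3.76*22.4 = 0.09933333*3.76*22.4 = 8.36625 Nm^3
Total per kg = 1.51947 + 1.41120 + 8.36625 = 11.29692 Nm^3
Total = 11.29692 * 7.9 = 89.25 Nm^3


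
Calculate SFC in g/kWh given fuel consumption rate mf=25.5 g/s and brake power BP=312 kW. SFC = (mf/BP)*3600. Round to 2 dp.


SFC = (mf / BP) * 3600
Rate = 25.5 / 312 = 0.081731 g/(s*kW)
SFC = 0.081731 * 3600 = 294.23 g/kWh


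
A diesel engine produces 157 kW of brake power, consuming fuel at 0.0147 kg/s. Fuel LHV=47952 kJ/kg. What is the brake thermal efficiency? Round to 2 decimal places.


eta_BTE = (BP / (mf * LHV)) * 100
Denominator = 0.0147 * 47952 = 704.8944 kW
eta_BTE = (157 / 704.8944) * 100 = 22.27%


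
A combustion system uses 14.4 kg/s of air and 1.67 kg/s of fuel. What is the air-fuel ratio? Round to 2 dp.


AFR = m_air / m_fuel
AFR = 14.4 / 1.67 = 8.62


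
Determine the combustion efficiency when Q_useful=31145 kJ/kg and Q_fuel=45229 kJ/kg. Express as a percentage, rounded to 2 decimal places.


Efficiency = (Q_useful / Q_fuel) * 100
Efficiency = (31145 / 45229) * 100
Efficiency = 0.6886 * 100 = 68.86%


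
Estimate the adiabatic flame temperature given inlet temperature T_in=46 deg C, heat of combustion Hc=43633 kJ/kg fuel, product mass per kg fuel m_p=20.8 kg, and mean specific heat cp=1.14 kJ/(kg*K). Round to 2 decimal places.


T_ad = T_in + Hc / (m_p * cp)
Denominator = 20.8 * 1.14 = 23.7120
Temperature rise = 43633 / 23.7120 = 1840.12 K
T_ad = 46 + 1840.12 = 1886.12 deg C


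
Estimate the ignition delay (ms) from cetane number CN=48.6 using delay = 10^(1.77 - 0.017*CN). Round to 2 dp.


delay = 10^(1.77 - 0.017*CN)
Exponent = 1.77 - 0.017*48.6 = 0.9438
delay = 10^0.9438 = 8.79 ms


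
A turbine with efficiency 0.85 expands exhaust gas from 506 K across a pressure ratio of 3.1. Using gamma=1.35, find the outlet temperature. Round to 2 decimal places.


T_out = T_in * (1 - eta * (1 - PR^(-(gamma-1)/gamma)))
Exponent = -(1.35-1)/1.35 = -0.25925926
PR^exp = 3.1^(-0.25925926) = 0.74577862
Factor = 1 - 0.85*(1 - 0.74577862) = 0.78391183
T_out = 506 * 0.78391183 = 396.66 K


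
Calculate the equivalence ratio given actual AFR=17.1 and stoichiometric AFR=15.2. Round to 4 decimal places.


phi = AFR_stoich / AFR_actual
phi = 15.2 / 17.1 = 0.8889


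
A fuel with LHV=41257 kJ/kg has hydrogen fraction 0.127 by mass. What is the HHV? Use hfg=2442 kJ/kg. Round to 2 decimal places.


HHV = LHV + hfg * 9 * H
Water addition = 2442 * 9 * 0.127 = 2791.206 kJ/kg
HHV = 41257 + 2791.206 = 44048.21 kJ/kg


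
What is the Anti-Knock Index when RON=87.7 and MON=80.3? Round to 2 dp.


AKI = (RON + MON) / 2
AKI = (87.7 + 80.3) / 2
AKI = 168.0 / 2 = 84.00


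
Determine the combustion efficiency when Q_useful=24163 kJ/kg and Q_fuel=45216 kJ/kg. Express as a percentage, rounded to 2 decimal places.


Efficiency = (Q_useful / Q_fuel) * 100
Efficiency = (24163 / 45216) * 100
Efficiency = 0.5344 * 100 = 53.44%


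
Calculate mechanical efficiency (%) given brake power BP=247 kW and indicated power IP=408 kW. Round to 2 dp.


eta_mech = (BP / IP) * 100
Ratio = 247 / 408 = 0.6054
eta_mech = 0.6054 * 100 = 60.54%


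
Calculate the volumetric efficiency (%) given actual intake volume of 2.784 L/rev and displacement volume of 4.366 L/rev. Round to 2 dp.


eta_v = (V_actual / V_disp) * 100
Ratio = 2.784 / 4.366 = 0.6377
eta_v = 0.6377 * 100 = 63.77%


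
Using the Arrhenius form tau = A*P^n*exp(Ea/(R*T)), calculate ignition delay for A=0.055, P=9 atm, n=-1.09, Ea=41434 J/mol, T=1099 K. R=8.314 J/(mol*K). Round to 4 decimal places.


tau = A * P^n * exp(Ea/(R*T))
P^n = 9^(-1.09) = 0.09117498
Ea/(R*T) = 41434/(8.314*1099) = 4.534706
exp(Ea/(R*T)) = 93.196125
tau = 0.055 * 0.09117498 * 93.196125 = 0.4673 ms


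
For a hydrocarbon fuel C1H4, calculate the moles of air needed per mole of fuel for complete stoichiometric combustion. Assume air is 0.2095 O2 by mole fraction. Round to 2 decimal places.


Balanced combustion: C1H4 + 2 O2 -> 1 CO2 + 2 H2O
O2 needed = C + H/4 = 1 + 4/4 = 2.00 moles
Air moles = O2 / 0.2095 = 2.00 / 0.2095 = 9.55 moles air


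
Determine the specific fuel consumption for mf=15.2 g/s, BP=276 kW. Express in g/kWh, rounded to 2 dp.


SFC = (mf / BP) * 3600
Rate = 15.2 / 276 = 0.055072 g/(s*kW)
SFC = 0.055072 * 3600 = 198.26 g/kWh


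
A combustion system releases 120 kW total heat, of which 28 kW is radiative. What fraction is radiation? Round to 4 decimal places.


f_rad = Q_rad / Q_total
f_rad = 28 / 120 = 0.2333


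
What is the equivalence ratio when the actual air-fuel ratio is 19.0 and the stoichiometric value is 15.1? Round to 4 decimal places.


phi = AFR_stoich / AFR_actual
phi = 15.1 / 19.0 = 0.7947


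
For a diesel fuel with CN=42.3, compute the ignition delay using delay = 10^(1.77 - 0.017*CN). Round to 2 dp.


delay = 10^(1.77 - 0.017*CN)
Exponent = 1.77 - 0.017*42.3 = 1.0509
delay = 10^1.0509 = 11.24 ms


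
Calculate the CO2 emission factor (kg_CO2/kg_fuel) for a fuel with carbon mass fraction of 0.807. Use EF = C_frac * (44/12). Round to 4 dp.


EF = C_frac * (M_CO2 / M_C)
EF = 0.807 * (44/12)
EF = 0.807 * 3.666667 = 2.9590 kg_CO2/kg_fuel


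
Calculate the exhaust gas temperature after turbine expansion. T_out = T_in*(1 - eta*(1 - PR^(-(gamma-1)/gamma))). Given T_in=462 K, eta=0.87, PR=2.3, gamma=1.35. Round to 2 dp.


T_out = T_in * (1 - eta * (1 - PR^(-(gamma-1)/gamma)))
Exponent = -(1.35-1)/1.35 = -0.25925926
PR^exp = 2.3^(-0.25925926) = 0.80578413
Factor = 1 - 0.87*(1 - 0.80578413) = 0.83103219
T_out = 462 * 0.83103219 = 383.94 K


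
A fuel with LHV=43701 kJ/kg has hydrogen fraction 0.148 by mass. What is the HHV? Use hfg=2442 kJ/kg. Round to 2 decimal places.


HHV = LHV + hfg * 9 * H
Water addition = 2442 * 9 * 0.148 = 3252.744 kJ/kg
HHV = 43701 + 3252.744 = 46953.74 kJ/kg


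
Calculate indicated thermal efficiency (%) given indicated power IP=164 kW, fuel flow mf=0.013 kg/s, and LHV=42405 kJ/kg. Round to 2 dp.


eta_ith = (IP / (mf * LHV)) * 100
Denominator = 0.013 * 42405 = 551.2650 kW
eta_ith = (164 / 551.2650) * 100 = 29.75%


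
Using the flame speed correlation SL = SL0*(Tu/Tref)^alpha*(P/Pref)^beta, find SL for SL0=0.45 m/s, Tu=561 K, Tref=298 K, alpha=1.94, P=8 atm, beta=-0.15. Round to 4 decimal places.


SL = SL0 * (Tu/Tref)^alpha * (P/Pref)^beta
T ratio = 561/298 = 1.88255034
(T ratio)^alpha = 1.88255034^1.94 = 3.411995
(P/Pref)^beta = 8^(-0.15) = 0.732043
SL = 0.45 * 3.411995 * 0.732043 = 1.1240 m/s


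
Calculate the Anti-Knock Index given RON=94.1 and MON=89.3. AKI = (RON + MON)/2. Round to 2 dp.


AKI = (RON + MON) / 2
AKI = (94.1 + 89.3) / 2
AKI = 183.4 / 2 = 91.70


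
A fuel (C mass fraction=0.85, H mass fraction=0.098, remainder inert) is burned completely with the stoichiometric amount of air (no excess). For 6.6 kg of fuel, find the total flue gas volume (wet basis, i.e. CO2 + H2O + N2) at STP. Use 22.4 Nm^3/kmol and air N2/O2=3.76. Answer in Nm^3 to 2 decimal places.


Per kg fuel: CO2 = (C/12 kmol)*22.4 = (0.85/12)*22.4 = 1.58667 Nm^3
Per kg fuel: H2O = (H/2 kmol)*22.4 = (0.098/2)*22.4 = 1.09760 Nm^3
O2 needed per kg fuel = C/12 + H/4 = 0.85/12 + 0.098/4 = 0.09533333 kmol
Per kg fuel: N2 = O2*3.76*22.4 = 0.09533333*3.76*22.4 = 8.02935 Nm^3
Total per kg = 1.58667 + 1.09760 + 8.02935 = 10.71362 Nm^3
Total = 10.71362 * 6.6 = 70.71 Nm^3


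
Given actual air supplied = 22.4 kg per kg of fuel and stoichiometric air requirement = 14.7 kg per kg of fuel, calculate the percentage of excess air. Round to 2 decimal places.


Excess air = actual - stoichiometric = 22.4 - 14.7 = 7.70 kg/kg fuel
Excess air % = (excess / stoich) * 100 = (7.70 / 14.7) * 100 = 52.38%


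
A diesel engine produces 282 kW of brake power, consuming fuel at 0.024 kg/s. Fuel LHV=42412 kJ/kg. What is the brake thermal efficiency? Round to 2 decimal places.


eta_BTE = (BP / (mf * LHV)) * 100
Denominator = 0.024 * 42412 = 1017.8880 kW
eta_BTE = (282 / 1017.8880) * 100 = 27.70%


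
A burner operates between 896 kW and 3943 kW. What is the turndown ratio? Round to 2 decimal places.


TDR = Q_max / Q_min
TDR = 3943 / 896 = 4.40


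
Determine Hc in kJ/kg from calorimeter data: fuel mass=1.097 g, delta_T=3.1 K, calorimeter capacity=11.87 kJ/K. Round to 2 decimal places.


Hc = C_cal * delta_T / m_fuel
Q_released = 11.87 * 3.1 = 36.7970 kJ
m_fuel = 1.097 g = 1.097/1000 kg = 0.001097 kg
Hc = 36.7970 / 0.001097 = 33543.30 kJ/kg


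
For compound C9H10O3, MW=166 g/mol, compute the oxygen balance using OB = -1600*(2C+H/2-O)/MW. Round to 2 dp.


OB = -1600 * (2C + H/2 - O) / MW
Inner = 2*9 + 10/2 - 3 = 20.00
OB = -1600 * 20.00 / 166 = -192.77%


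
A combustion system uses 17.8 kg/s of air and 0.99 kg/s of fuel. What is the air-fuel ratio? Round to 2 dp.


AFR = m_air / m_fuel
AFR = 17.8 / 0.99 = 17.98


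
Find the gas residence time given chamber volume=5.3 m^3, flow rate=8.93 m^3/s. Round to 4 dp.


tau = V / Q_flow
tau = 5.3 / 8.93 = 0.5935 s


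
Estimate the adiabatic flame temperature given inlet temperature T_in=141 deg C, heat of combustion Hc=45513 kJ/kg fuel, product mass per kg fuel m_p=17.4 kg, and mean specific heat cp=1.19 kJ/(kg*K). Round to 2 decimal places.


T_ad = T_in + Hc / (m_p * cp)
Denominator = 17.4 * 1.19 = 20.7060
Temperature rise = 45513 / 20.7060 = 2198.06 K
T_ad = 141 + 2198.06 = 2339.06 deg C
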